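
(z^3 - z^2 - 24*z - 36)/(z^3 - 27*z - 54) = (z + 2)/(z + 3)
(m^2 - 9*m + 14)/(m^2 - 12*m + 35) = (m - 2)/(m - 5)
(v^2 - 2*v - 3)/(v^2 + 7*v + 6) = (v - 3)/(v + 6)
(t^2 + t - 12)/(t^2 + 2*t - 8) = (t - 3)/(t - 2)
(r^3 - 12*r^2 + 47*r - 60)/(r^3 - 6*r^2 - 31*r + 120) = (r^2 - 9*r + 20)/(r^2 - 3*r - 40)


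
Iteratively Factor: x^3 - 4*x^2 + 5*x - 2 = (x - 2)*(x^2 - 2*x + 1) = (x - 2)*(x - 1)*(x - 1)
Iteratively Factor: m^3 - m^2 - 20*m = (m + 4)*(m^2 - 5*m) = m*(m + 4)*(m - 5)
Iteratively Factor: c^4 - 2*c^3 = (c)*(c^3 - 2*c^2) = c^2*(c^2 - 2*c) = c^2*(c - 2)*(c)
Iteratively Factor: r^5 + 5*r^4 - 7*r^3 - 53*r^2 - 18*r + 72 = (r + 2)*(r^4 + 3*r^3 - 13*r^2 - 27*r + 36) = (r + 2)*(r + 3)*(r^3 - 13*r + 12) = (r + 2)*(r + 3)*(r + 4)*(r^2 - 4*r + 3) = (r - 3)*(r + 2)*(r + 3)*(r + 4)*(r - 1)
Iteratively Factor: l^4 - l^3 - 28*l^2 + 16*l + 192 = (l - 4)*(l^3 + 3*l^2 - 16*l - 48) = (l - 4)*(l + 4)*(l^2 - l - 12) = (l - 4)^2*(l + 4)*(l + 3)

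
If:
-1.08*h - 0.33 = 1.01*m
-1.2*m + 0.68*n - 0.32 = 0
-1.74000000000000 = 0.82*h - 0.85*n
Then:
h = -0.76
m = 0.48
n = 1.32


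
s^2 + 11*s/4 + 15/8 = (s + 5/4)*(s + 3/2)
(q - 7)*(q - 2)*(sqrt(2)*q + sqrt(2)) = sqrt(2)*q^3 - 8*sqrt(2)*q^2 + 5*sqrt(2)*q + 14*sqrt(2)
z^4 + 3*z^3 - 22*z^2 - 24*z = z*(z - 4)*(z + 1)*(z + 6)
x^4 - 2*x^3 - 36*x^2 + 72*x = x*(x - 6)*(x - 2)*(x + 6)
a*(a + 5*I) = a^2 + 5*I*a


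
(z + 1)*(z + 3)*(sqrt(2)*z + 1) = sqrt(2)*z^3 + z^2 + 4*sqrt(2)*z^2 + 4*z + 3*sqrt(2)*z + 3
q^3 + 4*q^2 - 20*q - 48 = (q - 4)*(q + 2)*(q + 6)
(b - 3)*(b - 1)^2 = b^3 - 5*b^2 + 7*b - 3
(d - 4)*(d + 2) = d^2 - 2*d - 8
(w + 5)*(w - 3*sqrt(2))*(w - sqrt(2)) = w^3 - 4*sqrt(2)*w^2 + 5*w^2 - 20*sqrt(2)*w + 6*w + 30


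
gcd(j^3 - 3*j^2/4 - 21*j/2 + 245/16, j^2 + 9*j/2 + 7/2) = j + 7/2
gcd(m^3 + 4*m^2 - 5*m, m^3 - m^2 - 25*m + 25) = m^2 + 4*m - 5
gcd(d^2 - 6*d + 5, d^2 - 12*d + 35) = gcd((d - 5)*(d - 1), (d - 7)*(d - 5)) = d - 5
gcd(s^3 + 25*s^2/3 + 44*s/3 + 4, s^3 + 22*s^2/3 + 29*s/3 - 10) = 1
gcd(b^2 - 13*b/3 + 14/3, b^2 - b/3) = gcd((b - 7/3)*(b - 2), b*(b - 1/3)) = 1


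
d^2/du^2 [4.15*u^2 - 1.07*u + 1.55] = 8.30000000000000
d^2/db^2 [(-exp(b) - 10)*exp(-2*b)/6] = (-exp(b) - 40)*exp(-2*b)/6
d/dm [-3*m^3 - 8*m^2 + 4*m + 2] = -9*m^2 - 16*m + 4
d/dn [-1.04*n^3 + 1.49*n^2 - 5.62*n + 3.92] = -3.12*n^2 + 2.98*n - 5.62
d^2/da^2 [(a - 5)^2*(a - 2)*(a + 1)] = 12*a^2 - 66*a + 66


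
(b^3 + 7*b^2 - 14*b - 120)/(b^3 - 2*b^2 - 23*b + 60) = (b + 6)/(b - 3)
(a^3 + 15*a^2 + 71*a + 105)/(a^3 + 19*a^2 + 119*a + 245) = (a + 3)/(a + 7)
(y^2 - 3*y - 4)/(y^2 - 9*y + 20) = (y + 1)/(y - 5)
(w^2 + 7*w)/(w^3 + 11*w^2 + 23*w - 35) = w/(w^2 + 4*w - 5)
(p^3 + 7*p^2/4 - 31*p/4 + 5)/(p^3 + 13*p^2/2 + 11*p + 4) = (4*p^2 - 9*p + 5)/(2*(2*p^2 + 5*p + 2))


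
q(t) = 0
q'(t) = 0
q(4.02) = 0.00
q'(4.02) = 0.00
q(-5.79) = 0.00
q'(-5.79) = 0.00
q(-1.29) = 0.00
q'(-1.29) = 0.00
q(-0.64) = 0.00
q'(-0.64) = 0.00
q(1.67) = 0.00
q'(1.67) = 0.00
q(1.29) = 0.00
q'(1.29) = 0.00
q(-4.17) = 0.00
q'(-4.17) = 0.00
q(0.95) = 0.00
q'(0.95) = 0.00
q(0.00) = 0.00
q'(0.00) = 0.00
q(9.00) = 0.00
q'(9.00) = 0.00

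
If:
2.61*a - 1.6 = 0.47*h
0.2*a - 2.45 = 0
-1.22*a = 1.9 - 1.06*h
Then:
No Solution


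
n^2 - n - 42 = (n - 7)*(n + 6)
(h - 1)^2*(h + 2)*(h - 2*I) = h^4 - 2*I*h^3 - 3*h^2 + 2*h + 6*I*h - 4*I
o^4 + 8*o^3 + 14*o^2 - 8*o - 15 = (o - 1)*(o + 1)*(o + 3)*(o + 5)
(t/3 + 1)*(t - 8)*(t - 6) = t^3/3 - 11*t^2/3 + 2*t + 48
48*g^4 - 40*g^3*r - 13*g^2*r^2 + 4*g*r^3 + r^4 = (-3*g + r)*(-g + r)*(4*g + r)^2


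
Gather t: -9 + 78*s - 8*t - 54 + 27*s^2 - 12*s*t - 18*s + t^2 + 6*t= 27*s^2 + 60*s + t^2 + t*(-12*s - 2) - 63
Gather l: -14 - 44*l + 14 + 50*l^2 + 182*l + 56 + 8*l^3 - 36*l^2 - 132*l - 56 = 8*l^3 + 14*l^2 + 6*l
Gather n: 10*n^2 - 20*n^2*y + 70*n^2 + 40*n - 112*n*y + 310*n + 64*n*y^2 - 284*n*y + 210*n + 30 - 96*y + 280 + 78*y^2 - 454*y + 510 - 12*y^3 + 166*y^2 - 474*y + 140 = n^2*(80 - 20*y) + n*(64*y^2 - 396*y + 560) - 12*y^3 + 244*y^2 - 1024*y + 960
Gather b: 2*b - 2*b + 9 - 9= 0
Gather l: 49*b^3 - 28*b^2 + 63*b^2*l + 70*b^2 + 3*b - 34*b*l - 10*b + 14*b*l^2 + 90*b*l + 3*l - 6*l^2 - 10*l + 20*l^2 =49*b^3 + 42*b^2 - 7*b + l^2*(14*b + 14) + l*(63*b^2 + 56*b - 7)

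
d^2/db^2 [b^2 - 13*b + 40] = 2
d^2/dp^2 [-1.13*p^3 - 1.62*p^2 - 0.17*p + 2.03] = -6.78*p - 3.24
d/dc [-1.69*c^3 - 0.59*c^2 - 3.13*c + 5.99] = -5.07*c^2 - 1.18*c - 3.13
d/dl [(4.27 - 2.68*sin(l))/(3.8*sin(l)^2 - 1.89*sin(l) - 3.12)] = (10.184*sin(l)^2 - 32.452*sin(l) + 16.4319)*cos(l)/(14.44*sin(l)^4 - 14.364*sin(l)^3 - 20.1399*sin(l)^2 + 11.7936*sin(l) + 9.7344)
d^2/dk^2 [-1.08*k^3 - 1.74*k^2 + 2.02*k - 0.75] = -6.48*k - 3.48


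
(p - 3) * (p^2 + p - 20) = p^3 - 2*p^2 - 23*p + 60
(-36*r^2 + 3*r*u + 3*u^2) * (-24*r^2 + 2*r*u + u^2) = 864*r^4 - 144*r^3*u - 102*r^2*u^2 + 9*r*u^3 + 3*u^4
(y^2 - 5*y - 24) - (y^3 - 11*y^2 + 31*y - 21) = -y^3 + 12*y^2 - 36*y - 3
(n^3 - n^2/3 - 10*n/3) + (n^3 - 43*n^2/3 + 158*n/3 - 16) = 2*n^3 - 44*n^2/3 + 148*n/3 - 16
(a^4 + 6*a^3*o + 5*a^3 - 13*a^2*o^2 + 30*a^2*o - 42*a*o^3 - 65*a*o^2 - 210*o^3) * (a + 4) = a^5 + 6*a^4*o + 9*a^4 - 13*a^3*o^2 + 54*a^3*o + 20*a^3 - 42*a^2*o^3 - 117*a^2*o^2 + 120*a^2*o - 378*a*o^3 - 260*a*o^2 - 840*o^3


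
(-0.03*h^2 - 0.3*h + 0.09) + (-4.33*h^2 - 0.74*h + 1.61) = -4.36*h^2 - 1.04*h + 1.7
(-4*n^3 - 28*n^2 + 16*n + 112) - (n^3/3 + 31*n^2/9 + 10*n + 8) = -13*n^3/3 - 283*n^2/9 + 6*n + 104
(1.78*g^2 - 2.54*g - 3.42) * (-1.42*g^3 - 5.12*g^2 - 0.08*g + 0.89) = -2.5276*g^5 - 5.5068*g^4 + 17.7188*g^3 + 19.2978*g^2 - 1.987*g - 3.0438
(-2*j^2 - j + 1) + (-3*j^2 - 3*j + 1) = -5*j^2 - 4*j + 2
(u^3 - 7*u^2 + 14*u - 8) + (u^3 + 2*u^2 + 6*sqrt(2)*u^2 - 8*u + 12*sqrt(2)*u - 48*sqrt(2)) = 2*u^3 - 5*u^2 + 6*sqrt(2)*u^2 + 6*u + 12*sqrt(2)*u - 48*sqrt(2) - 8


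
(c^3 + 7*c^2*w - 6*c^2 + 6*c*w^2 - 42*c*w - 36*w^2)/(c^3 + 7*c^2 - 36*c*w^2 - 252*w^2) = (-c^2 - c*w + 6*c + 6*w)/(-c^2 + 6*c*w - 7*c + 42*w)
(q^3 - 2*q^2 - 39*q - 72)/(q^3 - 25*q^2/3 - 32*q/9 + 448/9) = 9*(q^2 + 6*q + 9)/(9*q^2 - 3*q - 56)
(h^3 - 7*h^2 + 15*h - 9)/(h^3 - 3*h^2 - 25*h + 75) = (h^2 - 4*h + 3)/(h^2 - 25)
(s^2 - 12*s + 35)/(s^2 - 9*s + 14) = (s - 5)/(s - 2)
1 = 1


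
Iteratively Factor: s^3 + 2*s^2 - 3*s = (s)*(s^2 + 2*s - 3) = s*(s + 3)*(s - 1)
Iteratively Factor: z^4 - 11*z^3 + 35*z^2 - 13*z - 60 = (z - 4)*(z^3 - 7*z^2 + 7*z + 15) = (z - 5)*(z - 4)*(z^2 - 2*z - 3) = (z - 5)*(z - 4)*(z - 3)*(z + 1)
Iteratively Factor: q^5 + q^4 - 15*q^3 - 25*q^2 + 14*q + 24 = (q + 1)*(q^4 - 15*q^2 - 10*q + 24) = (q + 1)*(q + 2)*(q^3 - 2*q^2 - 11*q + 12) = (q - 4)*(q + 1)*(q + 2)*(q^2 + 2*q - 3) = (q - 4)*(q - 1)*(q + 1)*(q + 2)*(q + 3)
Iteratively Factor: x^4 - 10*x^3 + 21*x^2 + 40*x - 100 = (x - 2)*(x^3 - 8*x^2 + 5*x + 50) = (x - 5)*(x - 2)*(x^2 - 3*x - 10) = (x - 5)*(x - 2)*(x + 2)*(x - 5)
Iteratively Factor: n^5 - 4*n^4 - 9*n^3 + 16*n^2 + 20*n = (n)*(n^4 - 4*n^3 - 9*n^2 + 16*n + 20) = n*(n + 1)*(n^3 - 5*n^2 - 4*n + 20) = n*(n + 1)*(n + 2)*(n^2 - 7*n + 10) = n*(n - 5)*(n + 1)*(n + 2)*(n - 2)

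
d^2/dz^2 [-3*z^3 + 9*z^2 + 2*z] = 18 - 18*z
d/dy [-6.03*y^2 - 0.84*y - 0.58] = -12.06*y - 0.84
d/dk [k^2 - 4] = 2*k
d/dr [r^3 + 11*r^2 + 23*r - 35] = 3*r^2 + 22*r + 23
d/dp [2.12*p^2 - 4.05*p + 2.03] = 4.24*p - 4.05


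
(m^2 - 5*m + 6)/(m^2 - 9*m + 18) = (m - 2)/(m - 6)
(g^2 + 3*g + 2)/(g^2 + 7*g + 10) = (g + 1)/(g + 5)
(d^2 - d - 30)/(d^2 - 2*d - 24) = (d + 5)/(d + 4)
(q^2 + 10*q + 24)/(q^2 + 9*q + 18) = (q + 4)/(q + 3)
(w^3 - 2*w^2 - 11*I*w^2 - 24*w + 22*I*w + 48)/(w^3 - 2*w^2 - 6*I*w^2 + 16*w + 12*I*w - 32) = (w - 3*I)/(w + 2*I)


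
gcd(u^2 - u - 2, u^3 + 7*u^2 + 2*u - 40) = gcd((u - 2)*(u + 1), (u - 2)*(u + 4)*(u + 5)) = u - 2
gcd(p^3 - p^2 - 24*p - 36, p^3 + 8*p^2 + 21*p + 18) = p^2 + 5*p + 6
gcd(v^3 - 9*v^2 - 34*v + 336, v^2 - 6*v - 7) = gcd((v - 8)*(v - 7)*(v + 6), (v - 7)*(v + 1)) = v - 7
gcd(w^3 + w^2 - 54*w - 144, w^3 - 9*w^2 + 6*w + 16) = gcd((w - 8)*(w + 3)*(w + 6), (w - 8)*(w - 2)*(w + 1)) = w - 8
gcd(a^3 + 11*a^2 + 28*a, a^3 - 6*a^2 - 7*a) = a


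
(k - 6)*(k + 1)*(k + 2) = k^3 - 3*k^2 - 16*k - 12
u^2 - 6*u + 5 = (u - 5)*(u - 1)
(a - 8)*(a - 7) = a^2 - 15*a + 56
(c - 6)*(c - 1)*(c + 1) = c^3 - 6*c^2 - c + 6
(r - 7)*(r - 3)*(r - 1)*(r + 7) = r^4 - 4*r^3 - 46*r^2 + 196*r - 147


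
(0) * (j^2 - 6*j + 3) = 0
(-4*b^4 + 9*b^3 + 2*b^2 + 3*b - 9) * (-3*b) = 12*b^5 - 27*b^4 - 6*b^3 - 9*b^2 + 27*b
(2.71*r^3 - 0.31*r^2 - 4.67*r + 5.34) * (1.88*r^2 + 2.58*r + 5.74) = 5.0948*r^5 + 6.409*r^4 + 5.976*r^3 - 3.7888*r^2 - 13.0286*r + 30.6516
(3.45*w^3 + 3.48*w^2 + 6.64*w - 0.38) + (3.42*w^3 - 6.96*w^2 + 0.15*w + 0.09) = 6.87*w^3 - 3.48*w^2 + 6.79*w - 0.29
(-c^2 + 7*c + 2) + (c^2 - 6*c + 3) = c + 5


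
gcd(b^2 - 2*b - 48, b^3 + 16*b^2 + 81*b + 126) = b + 6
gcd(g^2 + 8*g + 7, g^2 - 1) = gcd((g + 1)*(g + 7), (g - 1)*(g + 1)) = g + 1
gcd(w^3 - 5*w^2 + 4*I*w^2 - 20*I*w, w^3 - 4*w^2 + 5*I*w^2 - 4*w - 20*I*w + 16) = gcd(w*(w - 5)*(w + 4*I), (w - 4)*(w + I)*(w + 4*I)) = w + 4*I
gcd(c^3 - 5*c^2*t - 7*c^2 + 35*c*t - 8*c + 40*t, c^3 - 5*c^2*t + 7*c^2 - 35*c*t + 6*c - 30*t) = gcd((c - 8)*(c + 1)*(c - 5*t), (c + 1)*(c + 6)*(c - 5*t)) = -c^2 + 5*c*t - c + 5*t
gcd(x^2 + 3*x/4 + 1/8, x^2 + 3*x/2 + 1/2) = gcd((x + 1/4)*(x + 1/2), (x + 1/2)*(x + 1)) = x + 1/2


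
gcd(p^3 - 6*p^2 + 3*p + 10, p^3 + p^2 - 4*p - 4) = p^2 - p - 2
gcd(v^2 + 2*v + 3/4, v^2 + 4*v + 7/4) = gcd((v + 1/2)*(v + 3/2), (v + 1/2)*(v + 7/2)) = v + 1/2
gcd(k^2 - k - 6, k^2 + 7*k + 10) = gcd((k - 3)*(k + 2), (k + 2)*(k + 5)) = k + 2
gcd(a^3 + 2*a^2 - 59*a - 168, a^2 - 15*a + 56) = a - 8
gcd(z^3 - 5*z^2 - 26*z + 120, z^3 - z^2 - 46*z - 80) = z + 5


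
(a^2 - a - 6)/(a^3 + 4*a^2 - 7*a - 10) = (a^2 - a - 6)/(a^3 + 4*a^2 - 7*a - 10)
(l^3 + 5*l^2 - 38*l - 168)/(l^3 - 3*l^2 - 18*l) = (l^2 + 11*l + 28)/(l*(l + 3))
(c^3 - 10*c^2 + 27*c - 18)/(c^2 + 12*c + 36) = (c^3 - 10*c^2 + 27*c - 18)/(c^2 + 12*c + 36)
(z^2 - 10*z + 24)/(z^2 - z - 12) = (z - 6)/(z + 3)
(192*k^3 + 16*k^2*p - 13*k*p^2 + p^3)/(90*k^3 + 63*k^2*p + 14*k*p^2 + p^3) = (64*k^2 - 16*k*p + p^2)/(30*k^2 + 11*k*p + p^2)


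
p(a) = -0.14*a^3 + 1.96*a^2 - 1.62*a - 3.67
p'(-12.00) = -109.14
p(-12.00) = 539.93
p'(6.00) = 6.78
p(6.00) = 26.93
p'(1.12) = 2.24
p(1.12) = -3.22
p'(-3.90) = -23.30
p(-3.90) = 40.76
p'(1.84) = 4.17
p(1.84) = -0.89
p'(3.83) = 7.23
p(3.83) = 11.01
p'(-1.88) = -10.47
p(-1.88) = 7.23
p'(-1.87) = -10.42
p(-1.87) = 7.13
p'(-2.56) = -14.41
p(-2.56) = 15.67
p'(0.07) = -1.35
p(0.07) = -3.77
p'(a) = -0.42*a^2 + 3.92*a - 1.62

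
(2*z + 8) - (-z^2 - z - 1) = z^2 + 3*z + 9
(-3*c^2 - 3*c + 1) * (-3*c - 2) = 9*c^3 + 15*c^2 + 3*c - 2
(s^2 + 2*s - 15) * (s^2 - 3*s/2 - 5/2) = s^4 + s^3/2 - 41*s^2/2 + 35*s/2 + 75/2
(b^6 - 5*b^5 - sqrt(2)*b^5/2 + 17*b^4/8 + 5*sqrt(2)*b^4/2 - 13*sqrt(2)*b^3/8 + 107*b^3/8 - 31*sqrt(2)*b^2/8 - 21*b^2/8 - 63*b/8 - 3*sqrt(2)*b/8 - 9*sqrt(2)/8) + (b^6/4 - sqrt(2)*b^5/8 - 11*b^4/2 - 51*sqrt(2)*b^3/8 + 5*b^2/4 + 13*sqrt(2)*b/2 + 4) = 5*b^6/4 - 5*b^5 - 5*sqrt(2)*b^5/8 - 27*b^4/8 + 5*sqrt(2)*b^4/2 - 8*sqrt(2)*b^3 + 107*b^3/8 - 31*sqrt(2)*b^2/8 - 11*b^2/8 - 63*b/8 + 49*sqrt(2)*b/8 - 9*sqrt(2)/8 + 4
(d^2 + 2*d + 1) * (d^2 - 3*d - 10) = d^4 - d^3 - 15*d^2 - 23*d - 10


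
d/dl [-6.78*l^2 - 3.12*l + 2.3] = -13.56*l - 3.12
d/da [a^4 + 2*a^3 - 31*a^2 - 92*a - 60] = 4*a^3 + 6*a^2 - 62*a - 92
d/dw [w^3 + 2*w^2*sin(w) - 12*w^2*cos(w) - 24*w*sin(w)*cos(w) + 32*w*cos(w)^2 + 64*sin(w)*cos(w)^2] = 12*w^2*sin(w) + 2*w^2*cos(w) + 3*w^2 + 4*w*sin(w) - 32*w*sin(2*w) - 24*w*cos(w) - 24*w*cos(2*w) - 12*sin(2*w) + 16*cos(w) + 16*cos(2*w) + 48*cos(3*w) + 16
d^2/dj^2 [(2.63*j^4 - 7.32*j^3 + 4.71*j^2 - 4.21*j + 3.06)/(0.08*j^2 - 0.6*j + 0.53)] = (0.033664*j^6 - 0.757440000000001*j^5 + 6.349872*j^4 - 17.632832*j^3 + 21.751044*j^2 - 12.147384*j + 1.91223)/(0.000512*j^6 - 0.01152*j^5 + 0.096576*j^4 - 0.36864*j^3 + 0.639816*j^2 - 0.50562*j + 0.148877)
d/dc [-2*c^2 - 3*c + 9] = -4*c - 3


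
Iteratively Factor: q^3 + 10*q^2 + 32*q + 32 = (q + 4)*(q^2 + 6*q + 8) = (q + 4)^2*(q + 2)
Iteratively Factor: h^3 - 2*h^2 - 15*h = (h)*(h^2 - 2*h - 15) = h*(h + 3)*(h - 5)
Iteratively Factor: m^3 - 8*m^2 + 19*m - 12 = (m - 1)*(m^2 - 7*m + 12) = (m - 4)*(m - 1)*(m - 3)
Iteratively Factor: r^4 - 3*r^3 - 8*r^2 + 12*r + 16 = (r - 2)*(r^3 - r^2 - 10*r - 8) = (r - 2)*(r + 1)*(r^2 - 2*r - 8) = (r - 2)*(r + 1)*(r + 2)*(r - 4)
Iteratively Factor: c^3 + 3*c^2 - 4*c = (c - 1)*(c^2 + 4*c) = (c - 1)*(c + 4)*(c)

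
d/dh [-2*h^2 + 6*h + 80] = 6 - 4*h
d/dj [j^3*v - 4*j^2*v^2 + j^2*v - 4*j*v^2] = v*(3*j^2 - 8*j*v + 2*j - 4*v)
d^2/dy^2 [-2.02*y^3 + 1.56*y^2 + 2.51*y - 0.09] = 3.12 - 12.12*y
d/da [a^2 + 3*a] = 2*a + 3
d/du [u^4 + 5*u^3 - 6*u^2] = u*(4*u^2 + 15*u - 12)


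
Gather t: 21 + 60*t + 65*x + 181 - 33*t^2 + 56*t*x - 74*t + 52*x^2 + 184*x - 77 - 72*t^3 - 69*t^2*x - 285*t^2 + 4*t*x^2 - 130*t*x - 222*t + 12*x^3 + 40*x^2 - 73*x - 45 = -72*t^3 + t^2*(-69*x - 318) + t*(4*x^2 - 74*x - 236) + 12*x^3 + 92*x^2 + 176*x + 80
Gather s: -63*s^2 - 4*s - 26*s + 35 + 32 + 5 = -63*s^2 - 30*s + 72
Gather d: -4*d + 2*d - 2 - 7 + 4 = -2*d - 5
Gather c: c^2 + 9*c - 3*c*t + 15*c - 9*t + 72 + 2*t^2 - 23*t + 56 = c^2 + c*(24 - 3*t) + 2*t^2 - 32*t + 128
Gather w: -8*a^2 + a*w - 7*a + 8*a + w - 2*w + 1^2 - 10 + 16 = -8*a^2 + a + w*(a - 1) + 7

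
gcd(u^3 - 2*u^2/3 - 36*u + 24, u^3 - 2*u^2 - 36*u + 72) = u^2 - 36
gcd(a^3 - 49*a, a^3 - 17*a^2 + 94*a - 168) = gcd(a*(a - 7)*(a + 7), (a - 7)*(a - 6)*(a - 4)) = a - 7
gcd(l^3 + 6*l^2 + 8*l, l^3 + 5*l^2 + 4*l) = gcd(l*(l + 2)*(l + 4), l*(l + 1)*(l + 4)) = l^2 + 4*l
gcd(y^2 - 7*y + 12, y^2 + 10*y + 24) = 1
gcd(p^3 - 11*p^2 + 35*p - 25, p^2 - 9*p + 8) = p - 1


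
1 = 1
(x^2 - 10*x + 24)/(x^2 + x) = (x^2 - 10*x + 24)/(x*(x + 1))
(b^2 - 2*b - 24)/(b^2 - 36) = (b + 4)/(b + 6)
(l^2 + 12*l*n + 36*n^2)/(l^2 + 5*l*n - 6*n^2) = (l + 6*n)/(l - n)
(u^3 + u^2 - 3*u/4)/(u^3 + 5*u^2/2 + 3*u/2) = (u - 1/2)/(u + 1)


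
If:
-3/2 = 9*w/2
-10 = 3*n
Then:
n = -10/3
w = -1/3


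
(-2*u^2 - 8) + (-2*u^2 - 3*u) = -4*u^2 - 3*u - 8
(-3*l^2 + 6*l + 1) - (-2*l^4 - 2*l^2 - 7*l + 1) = 2*l^4 - l^2 + 13*l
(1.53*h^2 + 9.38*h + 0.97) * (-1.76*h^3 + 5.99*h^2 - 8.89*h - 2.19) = -2.6928*h^5 - 7.3441*h^4 + 40.8773*h^3 - 80.9286*h^2 - 29.1655*h - 2.1243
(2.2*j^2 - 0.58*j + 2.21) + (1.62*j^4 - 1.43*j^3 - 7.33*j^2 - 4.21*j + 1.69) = 1.62*j^4 - 1.43*j^3 - 5.13*j^2 - 4.79*j + 3.9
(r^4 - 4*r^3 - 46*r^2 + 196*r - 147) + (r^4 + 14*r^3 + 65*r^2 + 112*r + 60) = 2*r^4 + 10*r^3 + 19*r^2 + 308*r - 87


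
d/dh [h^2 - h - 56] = 2*h - 1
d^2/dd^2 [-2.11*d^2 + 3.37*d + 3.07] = -4.22000000000000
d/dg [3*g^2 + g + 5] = 6*g + 1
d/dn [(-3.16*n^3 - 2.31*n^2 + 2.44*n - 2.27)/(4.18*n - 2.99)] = (-26.4176*n^3 + 18.6894*n^2 + 13.8138*n + 2.193)/(17.4724*n^2 - 24.9964*n + 8.9401)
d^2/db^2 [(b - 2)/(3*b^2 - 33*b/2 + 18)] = 4*(3*(5 - 2*b)*(2*b^2 - 11*b + 12) + (b - 2)*(4*b - 11)^2)/(3*(2*b^2 - 11*b + 12)^3)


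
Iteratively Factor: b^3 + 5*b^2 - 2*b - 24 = (b + 3)*(b^2 + 2*b - 8) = (b - 2)*(b + 3)*(b + 4)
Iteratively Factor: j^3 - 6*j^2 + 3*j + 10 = (j - 5)*(j^2 - j - 2) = (j - 5)*(j - 2)*(j + 1)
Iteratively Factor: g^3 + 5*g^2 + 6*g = (g)*(g^2 + 5*g + 6) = g*(g + 2)*(g + 3)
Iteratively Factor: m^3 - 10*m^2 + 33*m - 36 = (m - 4)*(m^2 - 6*m + 9) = (m - 4)*(m - 3)*(m - 3)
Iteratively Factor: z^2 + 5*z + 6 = (z + 2)*(z + 3)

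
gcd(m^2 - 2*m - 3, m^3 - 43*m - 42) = m + 1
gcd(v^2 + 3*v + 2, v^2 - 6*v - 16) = v + 2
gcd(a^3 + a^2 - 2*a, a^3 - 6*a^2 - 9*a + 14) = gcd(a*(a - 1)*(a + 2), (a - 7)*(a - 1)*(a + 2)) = a^2 + a - 2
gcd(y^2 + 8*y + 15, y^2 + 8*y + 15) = y^2 + 8*y + 15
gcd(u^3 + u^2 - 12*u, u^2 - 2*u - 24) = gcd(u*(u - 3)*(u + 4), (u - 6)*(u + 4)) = u + 4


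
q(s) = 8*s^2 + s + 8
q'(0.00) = 1.00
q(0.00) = 8.00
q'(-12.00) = -191.00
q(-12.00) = 1148.00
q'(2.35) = 38.60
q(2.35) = 54.53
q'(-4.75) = -75.00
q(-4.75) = 183.75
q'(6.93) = 111.88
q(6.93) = 399.13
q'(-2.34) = -36.44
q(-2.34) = 49.46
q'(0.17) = 3.72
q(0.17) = 8.40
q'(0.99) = 16.84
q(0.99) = 16.83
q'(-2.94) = -46.04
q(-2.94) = 74.21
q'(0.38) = 7.08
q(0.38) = 9.54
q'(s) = 16*s + 1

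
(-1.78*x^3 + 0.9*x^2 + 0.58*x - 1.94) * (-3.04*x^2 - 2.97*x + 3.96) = 5.4112*x^5 + 2.5506*x^4 - 11.485*x^3 + 7.739*x^2 + 8.0586*x - 7.6824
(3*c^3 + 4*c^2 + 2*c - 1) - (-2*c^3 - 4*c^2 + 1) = 5*c^3 + 8*c^2 + 2*c - 2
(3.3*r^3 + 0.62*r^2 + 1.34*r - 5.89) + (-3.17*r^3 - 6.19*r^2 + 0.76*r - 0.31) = 0.13*r^3 - 5.57*r^2 + 2.1*r - 6.2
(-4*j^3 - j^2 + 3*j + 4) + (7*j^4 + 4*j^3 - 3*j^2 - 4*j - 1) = 7*j^4 - 4*j^2 - j + 3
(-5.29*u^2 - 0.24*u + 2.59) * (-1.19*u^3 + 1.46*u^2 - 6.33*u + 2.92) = 6.2951*u^5 - 7.4378*u^4 + 30.0532*u^3 - 10.1462*u^2 - 17.0955*u + 7.5628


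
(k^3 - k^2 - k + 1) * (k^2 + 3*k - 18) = k^5 + 2*k^4 - 22*k^3 + 16*k^2 + 21*k - 18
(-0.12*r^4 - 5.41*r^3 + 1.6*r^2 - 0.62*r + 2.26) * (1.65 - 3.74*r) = 0.4488*r^5 + 20.0354*r^4 - 14.9105*r^3 + 4.9588*r^2 - 9.4754*r + 3.729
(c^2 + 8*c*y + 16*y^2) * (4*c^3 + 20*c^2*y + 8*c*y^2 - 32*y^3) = 4*c^5 + 52*c^4*y + 232*c^3*y^2 + 352*c^2*y^3 - 128*c*y^4 - 512*y^5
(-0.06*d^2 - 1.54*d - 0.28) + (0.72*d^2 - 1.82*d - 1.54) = 0.66*d^2 - 3.36*d - 1.82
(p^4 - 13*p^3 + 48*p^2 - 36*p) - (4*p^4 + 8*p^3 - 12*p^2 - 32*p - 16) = -3*p^4 - 21*p^3 + 60*p^2 - 4*p + 16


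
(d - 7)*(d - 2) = d^2 - 9*d + 14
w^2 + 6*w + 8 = (w + 2)*(w + 4)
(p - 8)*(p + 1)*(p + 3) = p^3 - 4*p^2 - 29*p - 24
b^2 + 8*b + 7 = (b + 1)*(b + 7)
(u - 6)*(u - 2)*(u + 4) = u^3 - 4*u^2 - 20*u + 48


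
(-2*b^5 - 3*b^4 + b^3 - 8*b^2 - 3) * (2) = -4*b^5 - 6*b^4 + 2*b^3 - 16*b^2 - 6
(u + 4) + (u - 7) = 2*u - 3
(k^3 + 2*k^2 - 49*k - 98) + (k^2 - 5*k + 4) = k^3 + 3*k^2 - 54*k - 94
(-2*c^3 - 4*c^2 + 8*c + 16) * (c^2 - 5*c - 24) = -2*c^5 + 6*c^4 + 76*c^3 + 72*c^2 - 272*c - 384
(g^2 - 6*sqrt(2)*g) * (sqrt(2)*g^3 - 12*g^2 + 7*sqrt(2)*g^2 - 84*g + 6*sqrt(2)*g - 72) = sqrt(2)*g^5 - 24*g^4 + 7*sqrt(2)*g^4 - 168*g^3 + 78*sqrt(2)*g^3 - 144*g^2 + 504*sqrt(2)*g^2 + 432*sqrt(2)*g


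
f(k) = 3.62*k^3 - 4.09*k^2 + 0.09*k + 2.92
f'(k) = 10.86*k^2 - 8.18*k + 0.09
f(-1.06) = -6.08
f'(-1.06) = 20.96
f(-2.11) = -49.49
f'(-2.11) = 65.70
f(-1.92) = -37.95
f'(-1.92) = 55.83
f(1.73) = 9.58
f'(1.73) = 18.44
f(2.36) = 27.93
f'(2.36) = 41.27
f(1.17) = 3.22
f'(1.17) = 5.39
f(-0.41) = 1.95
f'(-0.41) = 5.27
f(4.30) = 215.50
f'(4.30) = 165.72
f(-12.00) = -6842.48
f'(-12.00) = 1662.09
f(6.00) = 638.14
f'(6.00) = 341.97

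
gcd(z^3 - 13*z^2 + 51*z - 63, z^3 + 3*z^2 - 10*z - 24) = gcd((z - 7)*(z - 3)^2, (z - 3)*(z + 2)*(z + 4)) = z - 3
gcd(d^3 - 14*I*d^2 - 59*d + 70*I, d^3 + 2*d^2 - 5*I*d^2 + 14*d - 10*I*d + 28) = d - 7*I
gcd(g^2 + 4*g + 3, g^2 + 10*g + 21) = g + 3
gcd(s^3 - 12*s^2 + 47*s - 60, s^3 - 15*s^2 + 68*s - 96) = s^2 - 7*s + 12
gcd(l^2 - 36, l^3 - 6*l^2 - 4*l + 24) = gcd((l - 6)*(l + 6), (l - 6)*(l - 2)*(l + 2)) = l - 6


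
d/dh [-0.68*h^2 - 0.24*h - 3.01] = -1.36*h - 0.24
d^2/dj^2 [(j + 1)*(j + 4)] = 2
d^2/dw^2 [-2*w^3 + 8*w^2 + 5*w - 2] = 16 - 12*w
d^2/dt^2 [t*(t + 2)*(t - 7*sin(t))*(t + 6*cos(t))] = 7*t^3*sin(t) - 6*t^3*cos(t) - 22*t^2*sin(t) + 84*t^2*sin(2*t) - 54*t^2*cos(t) + 12*t^2 - 90*t*sin(t) - 20*t*cos(t) - 168*sqrt(2)*t*cos(2*t + pi/4) + 12*t - 28*sin(t) - 42*sin(2*t) + 24*cos(t) - 168*cos(2*t)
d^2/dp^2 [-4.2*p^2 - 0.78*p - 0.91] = -8.40000000000000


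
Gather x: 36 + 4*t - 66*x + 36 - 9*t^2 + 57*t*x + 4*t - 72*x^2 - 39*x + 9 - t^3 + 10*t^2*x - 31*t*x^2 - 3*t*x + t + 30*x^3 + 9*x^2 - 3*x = -t^3 - 9*t^2 + 9*t + 30*x^3 + x^2*(-31*t - 63) + x*(10*t^2 + 54*t - 108) + 81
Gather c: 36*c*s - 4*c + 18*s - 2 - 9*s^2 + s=c*(36*s - 4) - 9*s^2 + 19*s - 2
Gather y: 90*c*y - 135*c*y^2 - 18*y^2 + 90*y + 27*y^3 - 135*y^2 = 27*y^3 + y^2*(-135*c - 153) + y*(90*c + 90)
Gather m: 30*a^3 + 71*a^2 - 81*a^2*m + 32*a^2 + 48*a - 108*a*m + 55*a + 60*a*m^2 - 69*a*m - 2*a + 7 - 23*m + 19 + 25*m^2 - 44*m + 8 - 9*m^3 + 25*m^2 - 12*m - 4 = 30*a^3 + 103*a^2 + 101*a - 9*m^3 + m^2*(60*a + 50) + m*(-81*a^2 - 177*a - 79) + 30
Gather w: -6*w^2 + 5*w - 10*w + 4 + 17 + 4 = -6*w^2 - 5*w + 25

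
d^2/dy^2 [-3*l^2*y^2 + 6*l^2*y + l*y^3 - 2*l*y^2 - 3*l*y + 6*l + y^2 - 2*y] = -6*l^2 + 6*l*y - 4*l + 2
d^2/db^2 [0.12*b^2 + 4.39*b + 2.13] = 0.240000000000000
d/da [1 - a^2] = -2*a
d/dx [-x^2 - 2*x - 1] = -2*x - 2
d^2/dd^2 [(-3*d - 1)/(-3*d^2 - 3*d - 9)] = 2*((2*d + 1)^2*(3*d + 1) - (9*d + 4)*(d^2 + d + 3))/(3*(d^2 + d + 3)^3)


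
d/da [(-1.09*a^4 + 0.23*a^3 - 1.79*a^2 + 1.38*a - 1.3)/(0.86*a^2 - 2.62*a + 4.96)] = (-1.8748*a^5 + 8.7652*a^4 - 22.8308*a^3 + 6.9254*a^2 - 15.5208*a + 3.4388)/(0.7396*a^4 - 4.5064*a^3 + 15.3956*a^2 - 25.9904*a + 24.6016)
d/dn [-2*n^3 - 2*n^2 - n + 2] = -6*n^2 - 4*n - 1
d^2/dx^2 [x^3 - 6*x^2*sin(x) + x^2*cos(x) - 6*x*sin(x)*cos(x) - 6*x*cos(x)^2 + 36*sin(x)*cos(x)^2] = 6*x^2*sin(x) - x^2*cos(x) - 4*x*sin(x) + 12*sqrt(2)*x*sin(2*x + pi/4) - 24*x*cos(x) + 6*x - 21*sin(x) - 81*sin(3*x) + 2*cos(x) - 12*sqrt(2)*cos(2*x + pi/4)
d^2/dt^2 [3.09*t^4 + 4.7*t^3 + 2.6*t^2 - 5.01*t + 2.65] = 37.08*t^2 + 28.2*t + 5.2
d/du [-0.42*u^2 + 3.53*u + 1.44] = 3.53 - 0.84*u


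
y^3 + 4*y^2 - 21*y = y*(y - 3)*(y + 7)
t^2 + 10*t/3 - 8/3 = (t - 2/3)*(t + 4)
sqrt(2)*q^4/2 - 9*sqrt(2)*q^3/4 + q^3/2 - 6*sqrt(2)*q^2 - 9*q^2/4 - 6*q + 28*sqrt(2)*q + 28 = (q - 4)^2*(q + 7/2)*(sqrt(2)*q/2 + 1/2)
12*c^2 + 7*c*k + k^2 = (3*c + k)*(4*c + k)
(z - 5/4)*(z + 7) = z^2 + 23*z/4 - 35/4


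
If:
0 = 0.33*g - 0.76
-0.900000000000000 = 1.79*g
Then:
No Solution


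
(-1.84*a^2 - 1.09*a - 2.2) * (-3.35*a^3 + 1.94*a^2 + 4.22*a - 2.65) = 6.164*a^5 + 0.0819000000000005*a^4 - 2.5094*a^3 - 3.9918*a^2 - 6.3955*a + 5.83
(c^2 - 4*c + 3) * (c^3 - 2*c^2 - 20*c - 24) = c^5 - 6*c^4 - 9*c^3 + 50*c^2 + 36*c - 72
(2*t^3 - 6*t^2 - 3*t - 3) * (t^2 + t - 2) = 2*t^5 - 4*t^4 - 13*t^3 + 6*t^2 + 3*t + 6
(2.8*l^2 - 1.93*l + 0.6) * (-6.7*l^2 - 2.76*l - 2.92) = -18.76*l^4 + 5.203*l^3 - 6.8692*l^2 + 3.9796*l - 1.752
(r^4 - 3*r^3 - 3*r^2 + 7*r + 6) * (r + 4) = r^5 + r^4 - 15*r^3 - 5*r^2 + 34*r + 24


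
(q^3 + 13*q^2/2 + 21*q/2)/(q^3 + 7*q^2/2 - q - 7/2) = q*(q + 3)/(q^2 - 1)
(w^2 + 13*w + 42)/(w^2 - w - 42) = (w + 7)/(w - 7)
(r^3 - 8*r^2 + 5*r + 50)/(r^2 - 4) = (r^2 - 10*r + 25)/(r - 2)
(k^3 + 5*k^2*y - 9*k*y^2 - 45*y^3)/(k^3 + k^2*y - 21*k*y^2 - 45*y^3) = (-k^2 - 2*k*y + 15*y^2)/(-k^2 + 2*k*y + 15*y^2)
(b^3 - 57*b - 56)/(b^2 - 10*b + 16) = (b^2 + 8*b + 7)/(b - 2)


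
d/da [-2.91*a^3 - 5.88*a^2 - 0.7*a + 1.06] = -8.73*a^2 - 11.76*a - 0.7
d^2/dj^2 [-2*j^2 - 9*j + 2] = -4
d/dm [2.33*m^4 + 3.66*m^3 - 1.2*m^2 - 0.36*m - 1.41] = 9.32*m^3 + 10.98*m^2 - 2.4*m - 0.36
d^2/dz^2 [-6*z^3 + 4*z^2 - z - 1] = 8 - 36*z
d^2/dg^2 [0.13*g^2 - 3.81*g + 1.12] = 0.260000000000000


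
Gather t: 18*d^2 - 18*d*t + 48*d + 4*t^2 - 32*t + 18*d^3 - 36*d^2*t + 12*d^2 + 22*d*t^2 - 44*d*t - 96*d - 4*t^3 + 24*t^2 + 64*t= 18*d^3 + 30*d^2 - 48*d - 4*t^3 + t^2*(22*d + 28) + t*(-36*d^2 - 62*d + 32)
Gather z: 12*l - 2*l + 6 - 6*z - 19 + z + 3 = 10*l - 5*z - 10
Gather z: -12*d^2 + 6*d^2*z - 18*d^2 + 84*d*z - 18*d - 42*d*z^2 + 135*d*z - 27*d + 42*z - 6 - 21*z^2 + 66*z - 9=-30*d^2 - 45*d + z^2*(-42*d - 21) + z*(6*d^2 + 219*d + 108) - 15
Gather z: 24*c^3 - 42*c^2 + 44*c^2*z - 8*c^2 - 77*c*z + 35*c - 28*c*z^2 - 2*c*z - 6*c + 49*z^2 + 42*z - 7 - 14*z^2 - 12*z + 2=24*c^3 - 50*c^2 + 29*c + z^2*(35 - 28*c) + z*(44*c^2 - 79*c + 30) - 5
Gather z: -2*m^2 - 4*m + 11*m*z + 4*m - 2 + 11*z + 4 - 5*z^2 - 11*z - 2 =-2*m^2 + 11*m*z - 5*z^2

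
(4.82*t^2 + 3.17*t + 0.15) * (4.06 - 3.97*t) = -19.1354*t^3 + 6.9843*t^2 + 12.2747*t + 0.609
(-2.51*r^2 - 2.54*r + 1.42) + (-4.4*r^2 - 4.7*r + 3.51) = -6.91*r^2 - 7.24*r + 4.93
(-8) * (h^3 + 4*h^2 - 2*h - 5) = -8*h^3 - 32*h^2 + 16*h + 40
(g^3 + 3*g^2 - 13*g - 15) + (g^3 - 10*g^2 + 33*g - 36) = 2*g^3 - 7*g^2 + 20*g - 51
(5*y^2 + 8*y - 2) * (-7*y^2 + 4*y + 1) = -35*y^4 - 36*y^3 + 51*y^2 - 2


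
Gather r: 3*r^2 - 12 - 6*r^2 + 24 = 12 - 3*r^2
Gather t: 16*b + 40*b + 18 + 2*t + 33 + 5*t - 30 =56*b + 7*t + 21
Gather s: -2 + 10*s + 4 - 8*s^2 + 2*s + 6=-8*s^2 + 12*s + 8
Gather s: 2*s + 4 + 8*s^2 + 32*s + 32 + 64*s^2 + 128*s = 72*s^2 + 162*s + 36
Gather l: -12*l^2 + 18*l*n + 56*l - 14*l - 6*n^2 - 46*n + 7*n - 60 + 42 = -12*l^2 + l*(18*n + 42) - 6*n^2 - 39*n - 18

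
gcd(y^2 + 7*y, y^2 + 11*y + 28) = y + 7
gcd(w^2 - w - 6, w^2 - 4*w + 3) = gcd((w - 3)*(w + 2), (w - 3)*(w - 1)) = w - 3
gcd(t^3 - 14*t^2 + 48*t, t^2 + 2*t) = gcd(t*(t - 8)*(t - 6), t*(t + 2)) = t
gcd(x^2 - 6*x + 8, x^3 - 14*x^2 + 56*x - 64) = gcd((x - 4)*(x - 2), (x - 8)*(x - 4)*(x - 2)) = x^2 - 6*x + 8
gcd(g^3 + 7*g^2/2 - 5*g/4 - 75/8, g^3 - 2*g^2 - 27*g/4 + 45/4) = g^2 + g - 15/4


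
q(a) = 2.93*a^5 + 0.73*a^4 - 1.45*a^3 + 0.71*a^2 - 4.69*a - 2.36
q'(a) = 14.65*a^4 + 2.92*a^3 - 4.35*a^2 + 1.42*a - 4.69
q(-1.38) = -2.74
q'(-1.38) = 30.52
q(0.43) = -4.29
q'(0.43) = -4.15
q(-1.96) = -53.50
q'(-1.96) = 170.03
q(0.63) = -4.99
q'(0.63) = -2.48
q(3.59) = 1791.31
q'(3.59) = 2512.86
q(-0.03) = -2.22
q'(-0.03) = -4.74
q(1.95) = 73.61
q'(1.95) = 215.01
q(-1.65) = -16.60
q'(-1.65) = 76.59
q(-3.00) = -595.61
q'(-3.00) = 1059.71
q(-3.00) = -595.61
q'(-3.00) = 1059.71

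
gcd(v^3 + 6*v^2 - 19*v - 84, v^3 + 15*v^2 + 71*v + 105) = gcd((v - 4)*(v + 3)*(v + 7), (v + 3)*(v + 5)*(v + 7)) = v^2 + 10*v + 21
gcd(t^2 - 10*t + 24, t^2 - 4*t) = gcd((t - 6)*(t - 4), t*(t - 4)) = t - 4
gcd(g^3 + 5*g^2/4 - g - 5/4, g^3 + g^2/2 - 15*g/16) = g + 5/4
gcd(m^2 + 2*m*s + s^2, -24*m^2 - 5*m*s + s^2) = 1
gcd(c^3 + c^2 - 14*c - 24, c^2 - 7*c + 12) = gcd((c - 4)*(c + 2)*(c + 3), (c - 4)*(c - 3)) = c - 4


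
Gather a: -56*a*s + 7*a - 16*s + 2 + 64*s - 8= a*(7 - 56*s) + 48*s - 6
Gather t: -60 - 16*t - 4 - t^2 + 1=-t^2 - 16*t - 63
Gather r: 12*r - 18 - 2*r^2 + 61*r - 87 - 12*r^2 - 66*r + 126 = -14*r^2 + 7*r + 21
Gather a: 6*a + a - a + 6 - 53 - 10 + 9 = 6*a - 48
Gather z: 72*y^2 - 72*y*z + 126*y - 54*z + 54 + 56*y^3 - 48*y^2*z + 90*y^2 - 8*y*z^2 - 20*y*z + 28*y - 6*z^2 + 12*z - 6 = 56*y^3 + 162*y^2 + 154*y + z^2*(-8*y - 6) + z*(-48*y^2 - 92*y - 42) + 48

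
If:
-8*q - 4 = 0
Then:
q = -1/2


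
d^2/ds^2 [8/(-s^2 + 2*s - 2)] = 16*(s^2 - 2*s - 4*(s - 1)^2 + 2)/(s^2 - 2*s + 2)^3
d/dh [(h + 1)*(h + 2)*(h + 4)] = 3*h^2 + 14*h + 14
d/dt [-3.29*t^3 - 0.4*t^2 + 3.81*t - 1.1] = -9.87*t^2 - 0.8*t + 3.81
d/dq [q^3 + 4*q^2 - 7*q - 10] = 3*q^2 + 8*q - 7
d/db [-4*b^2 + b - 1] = 1 - 8*b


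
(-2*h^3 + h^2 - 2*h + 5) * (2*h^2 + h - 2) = -4*h^5 + h^3 + 6*h^2 + 9*h - 10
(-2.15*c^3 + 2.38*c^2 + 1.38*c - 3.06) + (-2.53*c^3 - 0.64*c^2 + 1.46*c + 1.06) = -4.68*c^3 + 1.74*c^2 + 2.84*c - 2.0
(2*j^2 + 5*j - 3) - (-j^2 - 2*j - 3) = 3*j^2 + 7*j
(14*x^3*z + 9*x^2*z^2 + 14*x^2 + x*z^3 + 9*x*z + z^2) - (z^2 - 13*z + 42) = 14*x^3*z + 9*x^2*z^2 + 14*x^2 + x*z^3 + 9*x*z + 13*z - 42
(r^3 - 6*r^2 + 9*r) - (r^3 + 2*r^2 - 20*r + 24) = -8*r^2 + 29*r - 24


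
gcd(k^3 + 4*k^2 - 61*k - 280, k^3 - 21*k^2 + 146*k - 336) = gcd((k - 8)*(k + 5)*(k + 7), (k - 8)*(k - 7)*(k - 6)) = k - 8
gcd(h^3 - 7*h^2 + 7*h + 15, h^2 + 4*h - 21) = h - 3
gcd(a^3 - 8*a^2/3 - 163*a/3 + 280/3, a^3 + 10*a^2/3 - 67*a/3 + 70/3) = a^2 + 16*a/3 - 35/3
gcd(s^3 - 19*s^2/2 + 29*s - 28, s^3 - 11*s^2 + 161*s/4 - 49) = s^2 - 15*s/2 + 14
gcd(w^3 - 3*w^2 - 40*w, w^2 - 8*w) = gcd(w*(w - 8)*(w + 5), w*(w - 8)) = w^2 - 8*w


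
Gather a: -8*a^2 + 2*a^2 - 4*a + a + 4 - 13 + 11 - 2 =-6*a^2 - 3*a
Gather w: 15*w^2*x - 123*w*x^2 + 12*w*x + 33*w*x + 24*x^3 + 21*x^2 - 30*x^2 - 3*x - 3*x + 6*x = 15*w^2*x + w*(-123*x^2 + 45*x) + 24*x^3 - 9*x^2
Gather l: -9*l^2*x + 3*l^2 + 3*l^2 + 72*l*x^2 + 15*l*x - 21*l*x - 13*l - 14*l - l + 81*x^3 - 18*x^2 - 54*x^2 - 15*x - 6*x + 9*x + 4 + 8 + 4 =l^2*(6 - 9*x) + l*(72*x^2 - 6*x - 28) + 81*x^3 - 72*x^2 - 12*x + 16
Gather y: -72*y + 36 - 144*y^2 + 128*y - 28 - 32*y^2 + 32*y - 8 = -176*y^2 + 88*y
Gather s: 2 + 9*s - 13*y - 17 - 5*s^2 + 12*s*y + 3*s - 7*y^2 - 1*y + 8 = -5*s^2 + s*(12*y + 12) - 7*y^2 - 14*y - 7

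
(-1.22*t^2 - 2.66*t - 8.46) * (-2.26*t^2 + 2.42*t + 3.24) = 2.7572*t^4 + 3.0592*t^3 + 8.7296*t^2 - 29.0916*t - 27.4104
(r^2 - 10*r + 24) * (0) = 0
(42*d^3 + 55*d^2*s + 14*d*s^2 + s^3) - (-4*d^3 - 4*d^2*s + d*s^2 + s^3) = 46*d^3 + 59*d^2*s + 13*d*s^2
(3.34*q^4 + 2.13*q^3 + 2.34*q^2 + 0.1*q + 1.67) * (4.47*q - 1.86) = 14.9298*q^5 + 3.3087*q^4 + 6.498*q^3 - 3.9054*q^2 + 7.2789*q - 3.1062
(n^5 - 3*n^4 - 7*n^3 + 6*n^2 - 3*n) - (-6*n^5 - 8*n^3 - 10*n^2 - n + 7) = 7*n^5 - 3*n^4 + n^3 + 16*n^2 - 2*n - 7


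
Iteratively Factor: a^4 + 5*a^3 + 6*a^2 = (a + 2)*(a^3 + 3*a^2) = a*(a + 2)*(a^2 + 3*a) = a^2*(a + 2)*(a + 3)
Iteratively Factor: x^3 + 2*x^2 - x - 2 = (x + 2)*(x^2 - 1) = (x + 1)*(x + 2)*(x - 1)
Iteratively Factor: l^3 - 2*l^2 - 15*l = (l - 5)*(l^2 + 3*l) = l*(l - 5)*(l + 3)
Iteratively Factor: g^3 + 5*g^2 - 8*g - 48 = (g - 3)*(g^2 + 8*g + 16) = (g - 3)*(g + 4)*(g + 4)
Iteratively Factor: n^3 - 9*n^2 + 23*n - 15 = (n - 1)*(n^2 - 8*n + 15) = (n - 3)*(n - 1)*(n - 5)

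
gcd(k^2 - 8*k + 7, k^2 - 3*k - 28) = k - 7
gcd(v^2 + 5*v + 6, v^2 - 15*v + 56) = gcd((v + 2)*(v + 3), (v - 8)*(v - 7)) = 1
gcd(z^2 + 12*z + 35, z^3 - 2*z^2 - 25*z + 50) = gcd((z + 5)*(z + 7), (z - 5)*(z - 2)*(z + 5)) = z + 5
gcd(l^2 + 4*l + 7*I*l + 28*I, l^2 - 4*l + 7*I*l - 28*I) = l + 7*I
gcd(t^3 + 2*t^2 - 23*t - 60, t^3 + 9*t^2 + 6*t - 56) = t + 4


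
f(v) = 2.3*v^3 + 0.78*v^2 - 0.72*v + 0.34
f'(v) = 6.9*v^2 + 1.56*v - 0.72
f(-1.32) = -2.64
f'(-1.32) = 9.24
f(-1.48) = -4.34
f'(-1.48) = 12.08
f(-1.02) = -0.55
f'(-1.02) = 4.87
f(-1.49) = -4.46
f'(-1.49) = 12.27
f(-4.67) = -213.54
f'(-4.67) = 142.48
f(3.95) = 151.41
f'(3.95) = 113.10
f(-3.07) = -56.65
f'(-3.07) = 59.52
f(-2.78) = -41.05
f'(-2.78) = 48.27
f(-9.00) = -1606.70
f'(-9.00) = 544.14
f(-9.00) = -1606.70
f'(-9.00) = 544.14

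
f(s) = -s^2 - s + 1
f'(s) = -2*s - 1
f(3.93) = -18.37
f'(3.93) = -8.86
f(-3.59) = -8.30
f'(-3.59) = 6.18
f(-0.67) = 1.22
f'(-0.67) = 0.34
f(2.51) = -7.81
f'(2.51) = -6.02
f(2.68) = -8.86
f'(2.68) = -6.36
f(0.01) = 0.99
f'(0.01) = -1.02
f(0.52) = 0.21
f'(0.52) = -2.04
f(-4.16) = -12.15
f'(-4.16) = 7.32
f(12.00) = -155.00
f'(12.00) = -25.00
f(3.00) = -11.00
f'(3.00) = -7.00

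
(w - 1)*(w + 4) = w^2 + 3*w - 4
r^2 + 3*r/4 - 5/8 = (r - 1/2)*(r + 5/4)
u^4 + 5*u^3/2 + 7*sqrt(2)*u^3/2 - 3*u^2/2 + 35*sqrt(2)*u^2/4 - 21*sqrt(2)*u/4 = u*(u - 1/2)*(u + 3)*(u + 7*sqrt(2)/2)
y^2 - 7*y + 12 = (y - 4)*(y - 3)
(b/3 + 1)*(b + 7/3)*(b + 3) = b^3/3 + 25*b^2/9 + 23*b/3 + 7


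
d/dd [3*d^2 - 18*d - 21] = 6*d - 18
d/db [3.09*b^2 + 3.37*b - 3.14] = 6.18*b + 3.37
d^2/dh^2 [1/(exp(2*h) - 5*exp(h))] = ((5 - 4*exp(h))*(exp(h) - 5) + 2*(2*exp(h) - 5)^2)*exp(-h)/(exp(h) - 5)^3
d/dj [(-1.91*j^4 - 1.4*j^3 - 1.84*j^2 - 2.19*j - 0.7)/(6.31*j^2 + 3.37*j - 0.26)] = (-24.1042*j^5 - 28.1441*j^4 - 7.4496*j^3 + 8.7101*j^2 + 9.7908*j + 2.9284)/(39.8161*j^4 + 42.5294*j^3 + 8.0757*j^2 - 1.7524*j + 0.0676)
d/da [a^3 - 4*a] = 3*a^2 - 4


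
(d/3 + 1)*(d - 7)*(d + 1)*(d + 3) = d^4/3 - 34*d^2/3 - 32*d - 21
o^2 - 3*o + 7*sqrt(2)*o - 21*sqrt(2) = (o - 3)*(o + 7*sqrt(2))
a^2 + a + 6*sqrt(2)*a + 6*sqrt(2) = (a + 1)*(a + 6*sqrt(2))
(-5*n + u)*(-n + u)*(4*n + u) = 20*n^3 - 19*n^2*u - 2*n*u^2 + u^3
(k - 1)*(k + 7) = k^2 + 6*k - 7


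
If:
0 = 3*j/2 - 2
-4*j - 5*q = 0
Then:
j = 4/3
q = -16/15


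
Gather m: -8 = -8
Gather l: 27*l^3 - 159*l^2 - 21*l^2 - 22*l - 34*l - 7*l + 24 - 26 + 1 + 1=27*l^3 - 180*l^2 - 63*l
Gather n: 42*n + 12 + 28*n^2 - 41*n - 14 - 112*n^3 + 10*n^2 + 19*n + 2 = -112*n^3 + 38*n^2 + 20*n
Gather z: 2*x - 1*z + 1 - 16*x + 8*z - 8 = -14*x + 7*z - 7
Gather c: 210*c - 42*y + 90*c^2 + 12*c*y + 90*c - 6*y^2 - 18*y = 90*c^2 + c*(12*y + 300) - 6*y^2 - 60*y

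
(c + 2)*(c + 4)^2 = c^3 + 10*c^2 + 32*c + 32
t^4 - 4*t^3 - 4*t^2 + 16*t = t*(t - 4)*(t - 2)*(t + 2)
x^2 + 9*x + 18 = (x + 3)*(x + 6)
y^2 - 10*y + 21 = (y - 7)*(y - 3)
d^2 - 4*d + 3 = (d - 3)*(d - 1)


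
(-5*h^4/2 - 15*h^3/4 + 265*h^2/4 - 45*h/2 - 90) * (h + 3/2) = -5*h^5/2 - 15*h^4/2 + 485*h^3/8 + 615*h^2/8 - 495*h/4 - 135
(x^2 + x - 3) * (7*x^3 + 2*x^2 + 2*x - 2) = 7*x^5 + 9*x^4 - 17*x^3 - 6*x^2 - 8*x + 6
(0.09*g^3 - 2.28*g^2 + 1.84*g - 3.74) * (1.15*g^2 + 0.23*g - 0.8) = 0.1035*g^5 - 2.6013*g^4 + 1.5196*g^3 - 2.0538*g^2 - 2.3322*g + 2.992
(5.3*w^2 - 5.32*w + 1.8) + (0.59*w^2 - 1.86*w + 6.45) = 5.89*w^2 - 7.18*w + 8.25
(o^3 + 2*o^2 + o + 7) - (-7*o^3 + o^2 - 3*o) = 8*o^3 + o^2 + 4*o + 7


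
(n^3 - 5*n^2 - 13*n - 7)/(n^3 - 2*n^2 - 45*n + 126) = (n^3 - 5*n^2 - 13*n - 7)/(n^3 - 2*n^2 - 45*n + 126)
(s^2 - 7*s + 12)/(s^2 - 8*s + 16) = (s - 3)/(s - 4)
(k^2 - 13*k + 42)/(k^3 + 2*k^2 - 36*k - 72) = (k - 7)/(k^2 + 8*k + 12)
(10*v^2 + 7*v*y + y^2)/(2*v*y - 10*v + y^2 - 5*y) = (5*v + y)/(y - 5)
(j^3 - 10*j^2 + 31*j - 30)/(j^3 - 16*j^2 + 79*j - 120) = (j - 2)/(j - 8)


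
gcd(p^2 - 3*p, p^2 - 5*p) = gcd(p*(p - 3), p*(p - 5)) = p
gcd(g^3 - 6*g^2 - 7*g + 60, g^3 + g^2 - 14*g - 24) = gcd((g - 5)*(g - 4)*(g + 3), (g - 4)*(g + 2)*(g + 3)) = g^2 - g - 12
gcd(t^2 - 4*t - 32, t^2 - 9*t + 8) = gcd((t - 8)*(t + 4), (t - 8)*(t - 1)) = t - 8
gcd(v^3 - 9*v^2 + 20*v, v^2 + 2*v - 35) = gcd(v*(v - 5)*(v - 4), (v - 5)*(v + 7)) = v - 5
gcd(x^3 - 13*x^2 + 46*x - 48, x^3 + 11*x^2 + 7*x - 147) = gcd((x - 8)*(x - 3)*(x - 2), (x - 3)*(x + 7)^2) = x - 3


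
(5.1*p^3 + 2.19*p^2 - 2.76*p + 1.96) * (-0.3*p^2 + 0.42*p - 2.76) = -1.53*p^5 + 1.485*p^4 - 12.3282*p^3 - 7.7916*p^2 + 8.4408*p - 5.4096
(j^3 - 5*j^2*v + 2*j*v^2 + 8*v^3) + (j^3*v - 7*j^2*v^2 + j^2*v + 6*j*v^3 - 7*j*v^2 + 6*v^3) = j^3*v + j^3 - 7*j^2*v^2 - 4*j^2*v + 6*j*v^3 - 5*j*v^2 + 14*v^3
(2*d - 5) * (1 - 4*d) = -8*d^2 + 22*d - 5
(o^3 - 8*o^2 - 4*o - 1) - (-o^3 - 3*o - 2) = 2*o^3 - 8*o^2 - o + 1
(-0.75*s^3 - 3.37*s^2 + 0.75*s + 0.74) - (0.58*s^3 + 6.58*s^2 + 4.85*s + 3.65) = -1.33*s^3 - 9.95*s^2 - 4.1*s - 2.91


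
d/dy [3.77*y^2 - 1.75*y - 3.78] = 7.54*y - 1.75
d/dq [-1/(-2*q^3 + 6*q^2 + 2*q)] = (-3*q^2 + 6*q + 1)/(2*q^2*(-q^2 + 3*q + 1)^2)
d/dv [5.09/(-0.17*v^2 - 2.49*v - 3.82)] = (1.7306*v + 12.6741)/(0.17*v^2 + 2.49*v + 3.82)^2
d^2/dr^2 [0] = 0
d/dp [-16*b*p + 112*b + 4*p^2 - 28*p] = -16*b + 8*p - 28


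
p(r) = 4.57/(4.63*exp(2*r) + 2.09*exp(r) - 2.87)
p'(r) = 4.57*(-9.26*exp(2*r) - 2.09*exp(r))/(4.63*exp(2*r) + 2.09*exp(r) - 2.87)^2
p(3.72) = 0.00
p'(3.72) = -0.00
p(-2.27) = -1.75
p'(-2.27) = -0.21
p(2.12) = 0.01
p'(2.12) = -0.03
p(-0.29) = 3.55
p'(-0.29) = -18.64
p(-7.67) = -1.59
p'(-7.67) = -0.00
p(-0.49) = 30.86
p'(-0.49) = -991.17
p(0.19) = 0.71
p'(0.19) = -1.78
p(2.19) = 0.01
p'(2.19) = -0.02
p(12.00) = 0.00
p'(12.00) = 0.00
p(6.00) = 0.00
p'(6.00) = 0.00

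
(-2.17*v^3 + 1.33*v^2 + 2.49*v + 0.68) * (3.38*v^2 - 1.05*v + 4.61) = -7.3346*v^5 + 6.7739*v^4 - 2.984*v^3 + 5.8152*v^2 + 10.7649*v + 3.1348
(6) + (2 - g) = 8 - g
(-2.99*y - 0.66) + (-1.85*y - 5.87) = -4.84*y - 6.53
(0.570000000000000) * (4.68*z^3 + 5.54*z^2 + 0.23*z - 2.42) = 2.6676*z^3 + 3.1578*z^2 + 0.1311*z - 1.3794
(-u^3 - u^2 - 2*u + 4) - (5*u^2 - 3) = -u^3 - 6*u^2 - 2*u + 7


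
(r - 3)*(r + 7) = r^2 + 4*r - 21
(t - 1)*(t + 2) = t^2 + t - 2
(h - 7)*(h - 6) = h^2 - 13*h + 42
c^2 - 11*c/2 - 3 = (c - 6)*(c + 1/2)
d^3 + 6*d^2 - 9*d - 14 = (d - 2)*(d + 1)*(d + 7)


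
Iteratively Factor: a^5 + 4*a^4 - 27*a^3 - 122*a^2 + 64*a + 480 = (a + 4)*(a^4 - 27*a^2 - 14*a + 120) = (a + 3)*(a + 4)*(a^3 - 3*a^2 - 18*a + 40) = (a - 2)*(a + 3)*(a + 4)*(a^2 - a - 20) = (a - 5)*(a - 2)*(a + 3)*(a + 4)*(a + 4)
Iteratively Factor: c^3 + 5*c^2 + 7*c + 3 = (c + 3)*(c^2 + 2*c + 1) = (c + 1)*(c + 3)*(c + 1)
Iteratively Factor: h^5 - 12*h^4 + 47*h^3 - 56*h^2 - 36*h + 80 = (h - 2)*(h^4 - 10*h^3 + 27*h^2 - 2*h - 40) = (h - 2)*(h + 1)*(h^3 - 11*h^2 + 38*h - 40) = (h - 4)*(h - 2)*(h + 1)*(h^2 - 7*h + 10) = (h - 4)*(h - 2)^2*(h + 1)*(h - 5)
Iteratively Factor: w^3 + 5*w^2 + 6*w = (w)*(w^2 + 5*w + 6) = w*(w + 2)*(w + 3)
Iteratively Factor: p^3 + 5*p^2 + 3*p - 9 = (p - 1)*(p^2 + 6*p + 9) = (p - 1)*(p + 3)*(p + 3)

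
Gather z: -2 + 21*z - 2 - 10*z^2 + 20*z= -10*z^2 + 41*z - 4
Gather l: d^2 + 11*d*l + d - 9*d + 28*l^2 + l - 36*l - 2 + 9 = d^2 - 8*d + 28*l^2 + l*(11*d - 35) + 7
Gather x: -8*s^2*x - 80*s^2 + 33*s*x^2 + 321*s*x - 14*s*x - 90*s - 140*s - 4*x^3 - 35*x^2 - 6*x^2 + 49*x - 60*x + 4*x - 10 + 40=-80*s^2 - 230*s - 4*x^3 + x^2*(33*s - 41) + x*(-8*s^2 + 307*s - 7) + 30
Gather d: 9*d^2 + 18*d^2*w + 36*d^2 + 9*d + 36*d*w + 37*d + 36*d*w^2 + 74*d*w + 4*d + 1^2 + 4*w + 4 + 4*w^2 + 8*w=d^2*(18*w + 45) + d*(36*w^2 + 110*w + 50) + 4*w^2 + 12*w + 5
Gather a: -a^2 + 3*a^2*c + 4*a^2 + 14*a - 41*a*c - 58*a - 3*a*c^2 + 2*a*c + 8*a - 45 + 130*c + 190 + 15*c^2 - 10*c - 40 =a^2*(3*c + 3) + a*(-3*c^2 - 39*c - 36) + 15*c^2 + 120*c + 105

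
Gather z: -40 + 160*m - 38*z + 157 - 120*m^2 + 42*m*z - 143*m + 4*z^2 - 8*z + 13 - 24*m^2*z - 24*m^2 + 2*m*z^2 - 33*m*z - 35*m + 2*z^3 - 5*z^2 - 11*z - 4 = -144*m^2 - 18*m + 2*z^3 + z^2*(2*m - 1) + z*(-24*m^2 + 9*m - 57) + 126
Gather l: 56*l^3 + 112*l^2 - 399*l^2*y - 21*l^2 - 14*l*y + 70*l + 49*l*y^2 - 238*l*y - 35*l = 56*l^3 + l^2*(91 - 399*y) + l*(49*y^2 - 252*y + 35)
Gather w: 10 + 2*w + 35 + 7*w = 9*w + 45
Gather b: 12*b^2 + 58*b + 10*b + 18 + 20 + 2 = 12*b^2 + 68*b + 40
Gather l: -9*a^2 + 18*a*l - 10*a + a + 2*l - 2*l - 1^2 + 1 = -9*a^2 + 18*a*l - 9*a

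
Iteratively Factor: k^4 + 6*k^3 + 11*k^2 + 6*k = (k + 2)*(k^3 + 4*k^2 + 3*k) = (k + 2)*(k + 3)*(k^2 + k) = (k + 1)*(k + 2)*(k + 3)*(k)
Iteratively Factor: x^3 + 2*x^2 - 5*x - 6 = (x + 3)*(x^2 - x - 2) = (x + 1)*(x + 3)*(x - 2)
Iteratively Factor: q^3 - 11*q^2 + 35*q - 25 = (q - 5)*(q^2 - 6*q + 5) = (q - 5)^2*(q - 1)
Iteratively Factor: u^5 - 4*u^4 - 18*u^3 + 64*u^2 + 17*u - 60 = (u - 1)*(u^4 - 3*u^3 - 21*u^2 + 43*u + 60) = (u - 3)*(u - 1)*(u^3 - 21*u - 20) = (u - 5)*(u - 3)*(u - 1)*(u^2 + 5*u + 4) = (u - 5)*(u - 3)*(u - 1)*(u + 1)*(u + 4)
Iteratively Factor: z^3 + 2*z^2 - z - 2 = (z - 1)*(z^2 + 3*z + 2) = (z - 1)*(z + 1)*(z + 2)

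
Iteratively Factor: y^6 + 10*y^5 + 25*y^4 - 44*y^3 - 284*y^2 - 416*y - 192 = (y + 1)*(y^5 + 9*y^4 + 16*y^3 - 60*y^2 - 224*y - 192) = (y + 1)*(y + 4)*(y^4 + 5*y^3 - 4*y^2 - 44*y - 48) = (y - 3)*(y + 1)*(y + 4)*(y^3 + 8*y^2 + 20*y + 16) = (y - 3)*(y + 1)*(y + 4)^2*(y^2 + 4*y + 4) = (y - 3)*(y + 1)*(y + 2)*(y + 4)^2*(y + 2)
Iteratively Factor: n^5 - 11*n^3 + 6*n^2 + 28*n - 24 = (n - 1)*(n^4 + n^3 - 10*n^2 - 4*n + 24) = (n - 2)*(n - 1)*(n^3 + 3*n^2 - 4*n - 12) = (n - 2)*(n - 1)*(n + 2)*(n^2 + n - 6) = (n - 2)*(n - 1)*(n + 2)*(n + 3)*(n - 2)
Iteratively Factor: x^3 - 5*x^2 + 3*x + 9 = (x - 3)*(x^2 - 2*x - 3) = (x - 3)^2*(x + 1)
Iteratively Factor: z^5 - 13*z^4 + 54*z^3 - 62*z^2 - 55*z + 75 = (z - 1)*(z^4 - 12*z^3 + 42*z^2 - 20*z - 75) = (z - 1)*(z + 1)*(z^3 - 13*z^2 + 55*z - 75) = (z - 5)*(z - 1)*(z + 1)*(z^2 - 8*z + 15) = (z - 5)*(z - 3)*(z - 1)*(z + 1)*(z - 5)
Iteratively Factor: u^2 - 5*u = (u)*(u - 5)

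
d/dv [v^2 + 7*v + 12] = 2*v + 7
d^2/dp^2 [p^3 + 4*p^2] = 6*p + 8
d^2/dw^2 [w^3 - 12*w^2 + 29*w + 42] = 6*w - 24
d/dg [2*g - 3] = 2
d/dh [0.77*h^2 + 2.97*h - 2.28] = 1.54*h + 2.97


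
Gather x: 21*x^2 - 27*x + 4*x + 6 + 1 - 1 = 21*x^2 - 23*x + 6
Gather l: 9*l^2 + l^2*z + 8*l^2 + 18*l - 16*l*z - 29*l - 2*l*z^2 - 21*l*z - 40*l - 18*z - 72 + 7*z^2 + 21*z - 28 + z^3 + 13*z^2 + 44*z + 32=l^2*(z + 17) + l*(-2*z^2 - 37*z - 51) + z^3 + 20*z^2 + 47*z - 68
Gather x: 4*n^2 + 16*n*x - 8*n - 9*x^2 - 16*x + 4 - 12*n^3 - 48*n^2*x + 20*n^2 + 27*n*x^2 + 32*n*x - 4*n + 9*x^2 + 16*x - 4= -12*n^3 + 24*n^2 + 27*n*x^2 - 12*n + x*(-48*n^2 + 48*n)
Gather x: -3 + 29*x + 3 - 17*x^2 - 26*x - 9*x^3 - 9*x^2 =-9*x^3 - 26*x^2 + 3*x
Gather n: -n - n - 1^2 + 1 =-2*n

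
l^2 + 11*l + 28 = (l + 4)*(l + 7)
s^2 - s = s*(s - 1)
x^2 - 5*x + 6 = (x - 3)*(x - 2)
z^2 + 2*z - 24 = (z - 4)*(z + 6)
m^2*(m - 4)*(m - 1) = m^4 - 5*m^3 + 4*m^2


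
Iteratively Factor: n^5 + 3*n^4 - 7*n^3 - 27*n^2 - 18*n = (n)*(n^4 + 3*n^3 - 7*n^2 - 27*n - 18) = n*(n + 2)*(n^3 + n^2 - 9*n - 9) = n*(n + 2)*(n + 3)*(n^2 - 2*n - 3) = n*(n - 3)*(n + 2)*(n + 3)*(n + 1)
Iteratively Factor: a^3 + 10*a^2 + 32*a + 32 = (a + 4)*(a^2 + 6*a + 8) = (a + 2)*(a + 4)*(a + 4)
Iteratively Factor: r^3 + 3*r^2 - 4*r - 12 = (r - 2)*(r^2 + 5*r + 6) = (r - 2)*(r + 2)*(r + 3)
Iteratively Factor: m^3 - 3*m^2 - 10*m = (m)*(m^2 - 3*m - 10) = m*(m - 5)*(m + 2)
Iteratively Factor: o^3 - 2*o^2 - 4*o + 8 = (o + 2)*(o^2 - 4*o + 4) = (o - 2)*(o + 2)*(o - 2)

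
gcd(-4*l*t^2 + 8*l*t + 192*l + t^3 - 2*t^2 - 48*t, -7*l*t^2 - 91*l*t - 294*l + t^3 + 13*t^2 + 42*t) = t + 6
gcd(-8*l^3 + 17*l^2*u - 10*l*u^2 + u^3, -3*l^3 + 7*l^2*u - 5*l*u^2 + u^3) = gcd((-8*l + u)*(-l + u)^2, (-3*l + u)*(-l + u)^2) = l^2 - 2*l*u + u^2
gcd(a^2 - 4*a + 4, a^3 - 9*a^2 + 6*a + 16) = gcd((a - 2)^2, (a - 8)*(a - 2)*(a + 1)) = a - 2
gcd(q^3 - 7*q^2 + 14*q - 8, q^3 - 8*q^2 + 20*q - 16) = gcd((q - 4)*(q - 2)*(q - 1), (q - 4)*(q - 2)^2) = q^2 - 6*q + 8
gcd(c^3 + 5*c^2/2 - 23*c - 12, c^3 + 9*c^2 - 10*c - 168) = c^2 + 2*c - 24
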